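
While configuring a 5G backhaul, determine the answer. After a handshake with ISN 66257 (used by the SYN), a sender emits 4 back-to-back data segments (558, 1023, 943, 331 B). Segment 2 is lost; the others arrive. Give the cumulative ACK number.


SYN uses sequence number 66257; first data byte = ISN + 1 = 66258.
Segment 1: SEQ = 66258, len = 558 B, covers [66258, 66815]
Segment 2: SEQ = 66816, len = 1023 B, covers [66816, 67838] [LOST]
Segment 3: SEQ = 67839, len = 943 B, covers [67839, 68781]
Segment 4: SEQ = 68782, len = 331 B, covers [68782, 69112]
In-order data received: bytes [66258, 66815] (segments 1..1).
Segment 2 missing -> gap begins at byte 66816; later segments buffered out of order.
Cumulative ACK = next expected in-order byte = 66258 + 558 = 66816

66816


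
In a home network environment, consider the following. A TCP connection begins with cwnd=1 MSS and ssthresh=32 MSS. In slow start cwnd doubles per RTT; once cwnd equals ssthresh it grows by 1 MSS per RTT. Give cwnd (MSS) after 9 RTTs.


RTT 0: cwnd = 1 MSS (initial)
RTT 1: cwnd = 2 MSS (slow start, doubled)
RTT 2: cwnd = 4 MSS (slow start, doubled)
RTT 3: cwnd = 8 MSS (slow start, doubled)
RTT 4: cwnd = 16 MSS (slow start, doubled)
RTT 5: cwnd = 32 MSS (slow start, doubled)
RTT 6: cwnd = 33 MSS (congestion avoidance, +1)
RTT 7: cwnd = 34 MSS (congestion avoidance, +1)
RTT 8: cwnd = 35 MSS (congestion avoidance, +1)
RTT 9: cwnd = 36 MSS (congestion avoidance, +1)

36


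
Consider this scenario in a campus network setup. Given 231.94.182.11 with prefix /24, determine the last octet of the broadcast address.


Given: IP = 231.94.182.11, prefix = /24
Host bits = 32 - 24 = 8
Network last octet = 11 AND mask = 0
Host part size = 2^8 - 1 = 255
Broadcast last octet = 0 OR 255 = 255

255


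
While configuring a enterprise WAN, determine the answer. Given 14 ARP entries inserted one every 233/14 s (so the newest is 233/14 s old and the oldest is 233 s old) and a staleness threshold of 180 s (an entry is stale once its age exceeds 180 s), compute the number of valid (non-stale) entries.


Ages are k * 233/14 s for k = 1..14 (spacing = 16.6429 s).
Entry k is valid iff k * 233/14 <= 180 iff k <= 14 * 180 / 233 = 10.8155
n_valid = floor(10.8155) = 10
(n_stale = 14 - 10 = 4)

10


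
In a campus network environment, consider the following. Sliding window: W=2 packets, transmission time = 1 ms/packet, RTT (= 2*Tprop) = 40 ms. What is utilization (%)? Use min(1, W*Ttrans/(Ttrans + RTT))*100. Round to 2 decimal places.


Given: W = 2, Ttrans = 1 ms, RTT = 40 ms (= 2 * Tprop, Tprop = 20 ms)
Cycle time = Ttrans + RTT = 1 + 40 = 41 ms (first packet sent until its ACK returns)
W * Ttrans = 2 * 1 = 2 ms of sending per cycle
W * Ttrans / (Ttrans + RTT) = 2 / 41 = 0.048780
U = min(1, 0.048780) = 0.048780
U% = 4.88%

4.88


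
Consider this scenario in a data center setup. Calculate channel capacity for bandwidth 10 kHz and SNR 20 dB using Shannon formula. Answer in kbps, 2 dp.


Given: B = 10 kHz, SNR = 20 dB
SNR linear = 10^(20/10) = 100
1 + SNR = 101
log2(101) = 6.6582114828
C = 10 * 1000 * 6.6582114828 = 66582.1148 bps
C = 66.582115 kbps -> 66.58 kbps (2 dp)

66.58


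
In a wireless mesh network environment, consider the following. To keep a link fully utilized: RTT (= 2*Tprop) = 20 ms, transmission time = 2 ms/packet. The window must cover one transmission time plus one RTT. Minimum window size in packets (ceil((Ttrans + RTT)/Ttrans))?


Given: Ttrans = 2 ms, RTT = 20 ms (= 2 * Tprop, Tprop = 10 ms)
Time until first ACK returns = Ttrans + RTT = 2 + 20 = 22 ms
Need W * Ttrans >= Ttrans + RTT  ->  W >= (Ttrans + RTT) / Ttrans
(Ttrans + RTT) / Ttrans = 22 / 2 = 11
W_min = ceil(11) = 11

11


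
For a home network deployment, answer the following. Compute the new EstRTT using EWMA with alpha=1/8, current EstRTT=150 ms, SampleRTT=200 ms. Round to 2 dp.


Given: EstRTT = 150 ms, SampleRTT = 200 ms, alpha = 1/8
New EstRTT = (1 - alpha) * EstRTT + alpha * SampleRTT
(7/8) * 150 = 131.25
(1/8) * 200 = 25
New EstRTT = 131.25 + 25 = 156.25 ms -> 156.25 ms (2 dp)

156.25


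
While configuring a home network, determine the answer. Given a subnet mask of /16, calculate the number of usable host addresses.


Given: subnet mask /16
Host bits = 32 - 16 = 16
Total addresses = 2^16 = 65536
Usable hosts = 65536 - 2 (network + broadcast) = 65534

65534


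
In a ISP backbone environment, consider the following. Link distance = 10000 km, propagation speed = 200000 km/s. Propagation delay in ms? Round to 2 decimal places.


Given: distance = 10000 km, speed = 200000 km/s
Delay = distance / speed = 10000 / 200000 seconds
Delay in ms = 10000 * 1000 / 200000
Delay = 50.0000 ms
Rounded to 2 dp = 50.00 ms

50.00


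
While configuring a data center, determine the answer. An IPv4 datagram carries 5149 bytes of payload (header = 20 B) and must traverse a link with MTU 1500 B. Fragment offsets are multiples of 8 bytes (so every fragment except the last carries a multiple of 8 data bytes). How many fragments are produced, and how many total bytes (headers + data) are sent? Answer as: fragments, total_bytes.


Max data per non-final fragment = floor((MTU - header)/8)*8 = floor((1500 - 20)/8)*8 = floor(1480/8)*8 = 1480 B
Final fragment needs no 8-byte alignment: it can carry up to MTU - header = 1480 B
Non-final fragments needed = ceil((payload - 1480) / 1480) = ceil(3669/1480) = ceil(2.4791) = 3
Number of fragments = 3 + 1 = 4
Fragment sizes (data): 3 * 1480 B + 709 B (last, 709 <= 1480 OK)
Total bytes sent = payload + n_frags * header = 5149 + 4*20 = 5149 + 80 = 5229 B

4, 5229


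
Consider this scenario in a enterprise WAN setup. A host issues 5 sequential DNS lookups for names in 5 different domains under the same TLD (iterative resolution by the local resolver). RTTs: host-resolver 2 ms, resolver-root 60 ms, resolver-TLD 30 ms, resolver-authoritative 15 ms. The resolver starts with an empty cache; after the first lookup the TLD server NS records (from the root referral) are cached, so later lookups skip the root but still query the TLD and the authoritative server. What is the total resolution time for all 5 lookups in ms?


Lookup 1 (cold cache): local + root + TLD + auth = 2 + 60 + 30 + 15 = 107 ms
Lookups 2..5 (TLD NS cached -> skip root; new domain -> still ask TLD and auth): local + TLD + auth = 2 + 30 + 15 = 47 ms each
Remaining 4 lookups: 4 * 47 = 188 ms
Total = 107 + 188 = 295 ms

295


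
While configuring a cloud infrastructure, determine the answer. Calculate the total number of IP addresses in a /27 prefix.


Given: CIDR prefix /27
Host bits = 32 - 27 = 5
Total addresses = 2^5 = 32

32


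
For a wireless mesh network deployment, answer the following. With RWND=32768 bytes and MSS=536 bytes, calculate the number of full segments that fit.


Given: RWND = 32768 bytes, MSS = 536 bytes
Full segments = floor(RWND / MSS)
Full segments = floor(32768 / 536)
Full segments = floor(61.1343) = 61

61


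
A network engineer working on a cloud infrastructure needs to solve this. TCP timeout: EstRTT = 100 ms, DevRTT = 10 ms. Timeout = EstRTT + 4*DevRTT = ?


Given: EstRTT = 100 ms, DevRTT = 10 ms
Timeout = EstRTT + 4 * DevRTT
4 * DevRTT = 4 * 10 = 40
Timeout = 100 + 40 = 140 ms

140


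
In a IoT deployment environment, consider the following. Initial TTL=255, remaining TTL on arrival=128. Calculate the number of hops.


Given: initial TTL = 255, received TTL = 128
Hops = initial TTL - received TTL
Hops = 255 - 128 = 127

127


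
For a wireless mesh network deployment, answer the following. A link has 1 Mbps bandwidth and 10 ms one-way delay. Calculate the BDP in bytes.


Given: bandwidth = 1 Mbps, delay = 10 ms
BDP in bits = 1 * 10^6 * 10 / 1000
BDP in bits = 10000
BDP in bytes = 10000 / 8 = 1250

1250


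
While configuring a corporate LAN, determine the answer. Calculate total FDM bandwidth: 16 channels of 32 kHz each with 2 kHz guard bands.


Given: 16 channels, 32 kHz each, guard = 2 kHz
Channel bandwidth = 16 * 32 = 512 kHz
Guard bands = 15 gaps * 2 kHz = 30 kHz
Total = 512 + 30 = 542 kHz

542


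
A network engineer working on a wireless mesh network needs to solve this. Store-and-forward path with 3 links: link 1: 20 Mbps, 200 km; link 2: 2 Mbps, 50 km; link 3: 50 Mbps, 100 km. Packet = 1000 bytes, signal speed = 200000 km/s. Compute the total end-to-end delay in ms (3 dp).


Packet = 1000 bytes = 8000 bits. Store-and-forward: sum (t_trans + t_prop) per link.
Link 1: t_trans = 8000/(20*10^6) s = 0.4000 ms; t_prop = 200/200000 s = 1.0000 ms; subtotal = 1.4000 ms
Link 2: t_trans = 8000/(2*10^6) s = 4.0000 ms; t_prop = 50/200000 s = 0.2500 ms; subtotal = 4.2500 ms
Link 3: t_trans = 8000/(50*10^6) s = 0.1600 ms; t_prop = 100/200000 s = 0.5000 ms; subtotal = 0.6600 ms
End-to-end = 1.4000 + 4.2500 + 0.6600 = 6.3100 ms -> 6.310 ms (3 dp)

6.310


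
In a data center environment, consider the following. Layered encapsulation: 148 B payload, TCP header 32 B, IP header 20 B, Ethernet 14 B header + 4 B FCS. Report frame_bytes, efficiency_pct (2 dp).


TCP segment = 148 + 32 = 180 B
IP packet = 180 + 20 = 200 B
Ethernet frame = 200 + 14 + 4 = 218 B
Efficiency = app / frame = 148 / 218 = 0.678899 = 67.8899% -> 67.89% (2 dp)

218, 67.89


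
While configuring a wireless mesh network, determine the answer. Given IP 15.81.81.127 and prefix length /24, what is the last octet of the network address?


Given: IP = 15.81.81.127, prefix = /24
Subnet mask = 255.255.255.0
Last octet of IP: 127
Last octet of mask: 0
Network last octet = 127 AND 0 = 0

0


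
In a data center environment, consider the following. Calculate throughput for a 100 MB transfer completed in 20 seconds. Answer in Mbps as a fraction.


Given: file = 100 MB, time = 20 s
File in Mb = 100 * 8 = 800 Mb
Throughput = 800 / 20 Mbps
Throughput = 40 Mbps

40


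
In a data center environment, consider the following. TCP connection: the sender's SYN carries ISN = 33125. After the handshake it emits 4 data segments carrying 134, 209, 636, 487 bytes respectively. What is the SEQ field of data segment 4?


The SYN occupies sequence number ISN = 33125, so the first data byte is ISN + 1 = 33126.
SEQ of data segment i = (ISN + 1) + sum of payload sizes of segments 1..i-1.
Segment 1: SEQ = 33126, payload = 134 bytes
Segment 2: SEQ = 33260, payload = 209 bytes
Segment 3: SEQ = 33469, payload = 636 bytes
Segment 4: SEQ = 34105, payload = 487 bytes
SEQ of segment 4 = 33126 + 134 + 209 + 636 = 34105

34105


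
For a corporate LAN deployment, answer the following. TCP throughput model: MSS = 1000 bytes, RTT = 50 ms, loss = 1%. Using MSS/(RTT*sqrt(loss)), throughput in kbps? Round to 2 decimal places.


Given: MSS = 1000 bytes, RTT = 50 ms, loss = 1%
RTT in seconds = 50 / 1000 = 0.05
Loss rate = 1% = 0.01
sqrt(loss) = sqrt(0.01) = 0.1
Throughput (bytes/s) = 1000 / (0.05 * 0.1) = 200000.0000
Throughput (kbps) = 200000.0000 * 8 / 1000 = 1600.000000 -> 1600.00 kbps (2 dp)

1600.00


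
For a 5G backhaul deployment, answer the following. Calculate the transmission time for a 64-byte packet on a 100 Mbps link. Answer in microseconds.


Given: packet = 64 bytes, bandwidth = 100 Mbps
Packet in bits = 64 * 8 = 512 bits
Bandwidth = 100 * 10^6 = 100000000 bps
Time = 512 / 100000000 seconds
Time in us = 512 * 10^6 / 100000000 = 5.12

5.12


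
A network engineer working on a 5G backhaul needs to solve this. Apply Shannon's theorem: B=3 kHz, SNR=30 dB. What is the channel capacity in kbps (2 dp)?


Given: B = 3 kHz, SNR = 30 dB
SNR linear = 10^(30/10) = 1000
1 + SNR = 1001
log2(1001) = 9.9672262588
C = 3 * 1000 * 9.9672262588 = 29901.6788 bps
C = 29.901679 kbps -> 29.90 kbps (2 dp)

29.90


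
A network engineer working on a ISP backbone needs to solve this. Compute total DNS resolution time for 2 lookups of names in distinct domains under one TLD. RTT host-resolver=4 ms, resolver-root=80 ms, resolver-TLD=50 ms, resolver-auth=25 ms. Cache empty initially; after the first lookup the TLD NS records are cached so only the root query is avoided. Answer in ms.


Lookup 1 (cold cache): local + root + TLD + auth = 4 + 80 + 50 + 25 = 159 ms
Lookups 2..2 (TLD NS cached -> skip root; new domain -> still ask TLD and auth): local + TLD + auth = 4 + 50 + 25 = 79 ms each
Remaining 1 lookups: 1 * 79 = 79 ms
Total = 159 + 79 = 238 ms

238


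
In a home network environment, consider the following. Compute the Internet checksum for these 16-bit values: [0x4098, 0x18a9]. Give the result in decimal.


Given words: [0x4098, 0x18a9]
Step 1: Sum all words
Raw sum = 16536 + 6313 = 22849
One's complement = ~22849 & 0xFFFF = 42686

42686


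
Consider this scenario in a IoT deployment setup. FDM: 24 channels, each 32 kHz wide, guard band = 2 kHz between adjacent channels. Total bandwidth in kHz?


Given: 24 channels, 32 kHz each, guard = 2 kHz
Channel bandwidth = 24 * 32 = 768 kHz
Guard bands = 23 gaps * 2 kHz = 46 kHz
Total = 768 + 46 = 814 kHz

814


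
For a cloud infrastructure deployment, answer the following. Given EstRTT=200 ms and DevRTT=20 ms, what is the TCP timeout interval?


Given: EstRTT = 200 ms, DevRTT = 20 ms
Timeout = EstRTT + 4 * DevRTT
4 * DevRTT = 4 * 20 = 80
Timeout = 200 + 80 = 280 ms

280


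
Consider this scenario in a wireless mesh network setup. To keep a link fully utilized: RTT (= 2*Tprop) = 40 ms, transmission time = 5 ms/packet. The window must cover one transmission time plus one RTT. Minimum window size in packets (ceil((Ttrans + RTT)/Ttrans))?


Given: Ttrans = 5 ms, RTT = 40 ms (= 2 * Tprop, Tprop = 20 ms)
Time until first ACK returns = Ttrans + RTT = 5 + 40 = 45 ms
Need W * Ttrans >= Ttrans + RTT  ->  W >= (Ttrans + RTT) / Ttrans
(Ttrans + RTT) / Ttrans = 45 / 5 = 9
W_min = ceil(9) = 9

9


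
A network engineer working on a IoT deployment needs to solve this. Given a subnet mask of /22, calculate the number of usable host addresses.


Given: subnet mask /22
Host bits = 32 - 22 = 10
Total addresses = 2^10 = 1024
Usable hosts = 1024 - 2 (network + broadcast) = 1022

1022


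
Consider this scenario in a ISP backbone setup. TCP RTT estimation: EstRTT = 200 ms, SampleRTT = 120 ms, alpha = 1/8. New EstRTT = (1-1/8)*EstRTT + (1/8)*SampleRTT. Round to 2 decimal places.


Given: EstRTT = 200 ms, SampleRTT = 120 ms, alpha = 1/8
New EstRTT = (1 - alpha) * EstRTT + alpha * SampleRTT
(7/8) * 200 = 175
(1/8) * 120 = 15
New EstRTT = 175 + 15 = 190 ms -> 190.00 ms (2 dp)

190.00


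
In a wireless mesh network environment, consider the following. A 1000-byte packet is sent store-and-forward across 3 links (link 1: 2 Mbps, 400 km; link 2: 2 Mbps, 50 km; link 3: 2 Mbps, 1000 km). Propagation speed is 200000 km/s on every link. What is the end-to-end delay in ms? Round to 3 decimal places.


Packet = 1000 bytes = 8000 bits. Store-and-forward: sum (t_trans + t_prop) per link.
Link 1: t_trans = 8000/(2*10^6) s = 4.0000 ms; t_prop = 400/200000 s = 2.0000 ms; subtotal = 6.0000 ms
Link 2: t_trans = 8000/(2*10^6) s = 4.0000 ms; t_prop = 50/200000 s = 0.2500 ms; subtotal = 4.2500 ms
Link 3: t_trans = 8000/(2*10^6) s = 4.0000 ms; t_prop = 1000/200000 s = 5.0000 ms; subtotal = 9.0000 ms
End-to-end = 6.0000 + 4.2500 + 9.0000 = 19.2500 ms -> 19.250 ms (3 dp)

19.250


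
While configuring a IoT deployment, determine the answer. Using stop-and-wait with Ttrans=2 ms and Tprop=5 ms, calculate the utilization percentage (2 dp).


Given: Ttrans = 2 ms, Tprop = 5 ms
RTT = 2 * Tprop = 2 * 5 = 10 ms
U = Ttrans / (Ttrans + RTT)
U = 2 / (2 + 10)
U = 2 / 12 = 0.166667
U% = 16.67%

16.67


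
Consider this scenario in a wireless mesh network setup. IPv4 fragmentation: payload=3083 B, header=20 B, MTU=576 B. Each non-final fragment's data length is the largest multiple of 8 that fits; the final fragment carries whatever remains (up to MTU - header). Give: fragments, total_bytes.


Max data per non-final fragment = floor((MTU - header)/8)*8 = floor((576 - 20)/8)*8 = floor(556/8)*8 = 552 B
Final fragment needs no 8-byte alignment: it can carry up to MTU - header = 556 B
Non-final fragments needed = ceil((payload - 556) / 552) = ceil(2527/552) = ceil(4.5779) = 5
Number of fragments = 5 + 1 = 6
Fragment sizes (data): 5 * 552 B + 323 B (last, 323 <= 556 OK)
Total bytes sent = payload + n_frags * header = 3083 + 6*20 = 3083 + 120 = 3203 B

6, 3203


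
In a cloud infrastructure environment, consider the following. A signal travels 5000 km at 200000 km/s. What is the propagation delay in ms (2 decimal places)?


Given: distance = 5000 km, speed = 200000 km/s
Delay = distance / speed = 5000 / 200000 seconds
Delay in ms = 5000 * 1000 / 200000
Delay = 25.0000 ms
Rounded to 2 dp = 25.00 ms

25.00


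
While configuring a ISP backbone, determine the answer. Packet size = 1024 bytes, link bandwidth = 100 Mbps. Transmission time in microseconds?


Given: packet = 1024 bytes, bandwidth = 100 Mbps
Packet in bits = 1024 * 8 = 8192 bits
Bandwidth = 100 * 10^6 = 100000000 bps
Time = 8192 / 100000000 seconds
Time in us = 8192 * 10^6 / 100000000 = 81.92

81.92


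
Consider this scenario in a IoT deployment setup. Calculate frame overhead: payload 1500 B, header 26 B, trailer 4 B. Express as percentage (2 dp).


Given: payload = 1500 B, header = 26 B, trailer = 4 B
Overhead bytes = header + trailer = 26 + 4 = 30
Total frame = payload + overhead = 1500 + 30 = 1530
Overhead % = 30 / 1530 * 100 = 1.9608% -> 1.96% (2 dp)

1.96


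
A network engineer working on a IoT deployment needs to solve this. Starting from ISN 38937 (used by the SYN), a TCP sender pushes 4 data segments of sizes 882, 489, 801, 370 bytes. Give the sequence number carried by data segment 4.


The SYN occupies sequence number ISN = 38937, so the first data byte is ISN + 1 = 38938.
SEQ of data segment i = (ISN + 1) + sum of payload sizes of segments 1..i-1.
Segment 1: SEQ = 38938, payload = 882 bytes
Segment 2: SEQ = 39820, payload = 489 bytes
Segment 3: SEQ = 40309, payload = 801 bytes
Segment 4: SEQ = 41110, payload = 370 bytes
SEQ of segment 4 = 38938 + 882 + 489 + 801 = 41110

41110


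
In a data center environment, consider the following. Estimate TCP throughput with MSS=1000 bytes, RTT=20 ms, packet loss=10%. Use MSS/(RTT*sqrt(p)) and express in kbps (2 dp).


Given: MSS = 1000 bytes, RTT = 20 ms, loss = 10%
RTT in seconds = 20 / 1000 = 0.02
Loss rate = 10% = 0.1
sqrt(loss) = sqrt(0.1) = 0.316227766017
Throughput (bytes/s) = 1000 / (0.02 * 0.316227766017) = 158113.8830
Throughput (kbps) = 158113.8830 * 8 / 1000 = 1264.911064 -> 1264.91 kbps (2 dp)

1264.91


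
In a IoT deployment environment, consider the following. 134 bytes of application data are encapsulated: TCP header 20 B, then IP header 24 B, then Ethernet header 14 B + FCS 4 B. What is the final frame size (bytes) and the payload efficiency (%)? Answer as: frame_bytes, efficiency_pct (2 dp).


TCP segment = 134 + 20 = 154 B
IP packet = 154 + 24 = 178 B
Ethernet frame = 178 + 14 + 4 = 196 B
Efficiency = app / frame = 134 / 196 = 0.683673 = 68.3673% -> 68.37% (2 dp)

196, 68.37


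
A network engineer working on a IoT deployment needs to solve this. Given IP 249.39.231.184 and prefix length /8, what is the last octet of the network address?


Given: IP = 249.39.231.184, prefix = /8
Subnet mask = 255.0.0.0
Last octet of IP: 184
Last octet of mask: 0
Network last octet = 184 AND 0 = 0

0


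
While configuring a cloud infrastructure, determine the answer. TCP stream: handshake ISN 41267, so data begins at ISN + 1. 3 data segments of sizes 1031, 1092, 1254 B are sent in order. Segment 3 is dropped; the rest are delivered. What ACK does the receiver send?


SYN uses sequence number 41267; first data byte = ISN + 1 = 41268.
Segment 1: SEQ = 41268, len = 1031 B, covers [41268, 42298]
Segment 2: SEQ = 42299, len = 1092 B, covers [42299, 43390]
Segment 3: SEQ = 43391, len = 1254 B, covers [43391, 44644] [LOST]
In-order data received: bytes [41268, 43390] (segments 1..2).
Segment 3 missing -> gap begins at byte 43391.
Cumulative ACK = next expected in-order byte = 41268 + 1031 + 1092 = 43391

43391


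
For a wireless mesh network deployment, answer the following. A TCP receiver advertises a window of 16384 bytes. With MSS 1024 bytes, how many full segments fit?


Given: RWND = 16384 bytes, MSS = 1024 bytes
Full segments = floor(RWND / MSS)
Full segments = floor(16384 / 1024)
Full segments = floor(16.0) = 16

16


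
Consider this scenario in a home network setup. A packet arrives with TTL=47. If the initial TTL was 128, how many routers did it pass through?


Given: initial TTL = 128, received TTL = 47
Hops = initial TTL - received TTL
Hops = 128 - 47 = 81

81


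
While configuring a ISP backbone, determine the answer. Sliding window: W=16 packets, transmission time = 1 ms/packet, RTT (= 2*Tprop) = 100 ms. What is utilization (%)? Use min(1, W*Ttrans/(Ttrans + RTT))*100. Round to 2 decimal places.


Given: W = 16, Ttrans = 1 ms, RTT = 100 ms (= 2 * Tprop, Tprop = 50 ms)
Cycle time = Ttrans + RTT = 1 + 100 = 101 ms (first packet sent until its ACK returns)
W * Ttrans = 16 * 1 = 16 ms of sending per cycle
W * Ttrans / (Ttrans + RTT) = 16 / 101 = 0.158416
U = min(1, 0.158416) = 0.158416
U% = 15.84%

15.84


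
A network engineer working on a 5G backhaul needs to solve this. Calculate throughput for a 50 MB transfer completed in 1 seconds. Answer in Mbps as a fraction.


Given: file = 50 MB, time = 1 s
File in Mb = 50 * 8 = 400 Mb
Throughput = 400 / 1 Mbps
Throughput = 400 Mbps

400


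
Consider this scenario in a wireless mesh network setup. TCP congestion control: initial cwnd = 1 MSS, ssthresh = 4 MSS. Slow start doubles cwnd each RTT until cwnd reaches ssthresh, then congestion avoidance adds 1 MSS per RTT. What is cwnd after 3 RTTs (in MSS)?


RTT 0: cwnd = 1 MSS (initial)
RTT 1: cwnd = 2 MSS (slow start, doubled)
RTT 2: cwnd = 4 MSS (slow start, doubled)
RTT 3: cwnd = 5 MSS (congestion avoidance, +1)

5


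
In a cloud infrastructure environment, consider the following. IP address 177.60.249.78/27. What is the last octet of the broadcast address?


Given: IP = 177.60.249.78, prefix = /27
Host bits = 32 - 27 = 5
Network last octet = 78 AND mask = 64
Host part size = 2^5 - 1 = 31
Broadcast last octet = 64 OR 31 = 95

95


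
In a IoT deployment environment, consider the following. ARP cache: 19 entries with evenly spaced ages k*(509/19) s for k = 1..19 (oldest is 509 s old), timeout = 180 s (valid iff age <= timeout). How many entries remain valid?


Ages are k * 509/19 s for k = 1..19 (spacing = 26.7895 s).
Entry k is valid iff k * 509/19 <= 180 iff k <= 19 * 180 / 509 = 6.7191
n_valid = floor(6.7191) = 6
(n_stale = 19 - 6 = 13)

6


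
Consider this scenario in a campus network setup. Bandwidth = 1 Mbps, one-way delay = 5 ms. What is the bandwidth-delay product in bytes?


Given: bandwidth = 1 Mbps, delay = 5 ms
BDP in bits = 1 * 10^6 * 5 / 1000
BDP in bits = 5000
BDP in bytes = 5000 / 8 = 625

625


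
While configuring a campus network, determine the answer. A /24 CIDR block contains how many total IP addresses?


Given: CIDR prefix /24
Host bits = 32 - 24 = 8
Total addresses = 2^8 = 256

256


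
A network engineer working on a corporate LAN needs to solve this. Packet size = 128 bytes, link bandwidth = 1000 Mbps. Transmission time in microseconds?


Given: packet = 128 bytes, bandwidth = 1000 Mbps
Packet in bits = 128 * 8 = 1024 bits
Bandwidth = 1000 * 10^6 = 1000000000 bps
Time = 1024 / 1000000000 seconds
Time in us = 1024 * 10^6 / 1000000000 = 1.024

1.024


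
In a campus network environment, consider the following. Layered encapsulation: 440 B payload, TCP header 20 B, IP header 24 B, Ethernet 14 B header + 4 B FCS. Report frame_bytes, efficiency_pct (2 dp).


TCP segment = 440 + 20 = 460 B
IP packet = 460 + 24 = 484 B
Ethernet frame = 484 + 14 + 4 = 502 B
Efficiency = app / frame = 440 / 502 = 0.876494 = 87.6494% -> 87.65% (2 dp)

502, 87.65


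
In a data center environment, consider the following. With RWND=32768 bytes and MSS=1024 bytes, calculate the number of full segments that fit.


Given: RWND = 32768 bytes, MSS = 1024 bytes
Full segments = floor(RWND / MSS)
Full segments = floor(32768 / 1024)
Full segments = floor(32.0) = 32

32


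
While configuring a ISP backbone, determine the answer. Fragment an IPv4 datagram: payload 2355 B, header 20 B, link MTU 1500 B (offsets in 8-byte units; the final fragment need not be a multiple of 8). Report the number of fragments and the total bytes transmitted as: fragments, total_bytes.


Max data per non-final fragment = floor((MTU - header)/8)*8 = floor((1500 - 20)/8)*8 = floor(1480/8)*8 = 1480 B
Final fragment needs no 8-byte alignment: it can carry up to MTU - header = 1480 B
Non-final fragments needed = ceil((payload - 1480) / 1480) = ceil(875/1480) = ceil(0.5912) = 1
Number of fragments = 1 + 1 = 2
Fragment sizes (data): 1 * 1480 B + 875 B (last, 875 <= 1480 OK)
Total bytes sent = payload + n_frags * header = 2355 + 2*20 = 2355 + 40 = 2395 B

2, 2395


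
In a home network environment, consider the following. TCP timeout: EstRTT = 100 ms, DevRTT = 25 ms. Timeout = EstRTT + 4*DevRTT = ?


Given: EstRTT = 100 ms, DevRTT = 25 ms
Timeout = EstRTT + 4 * DevRTT
4 * DevRTT = 4 * 25 = 100
Timeout = 100 + 100 = 200 ms

200


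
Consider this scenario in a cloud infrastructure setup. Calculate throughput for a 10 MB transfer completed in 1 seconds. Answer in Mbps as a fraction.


Given: file = 10 MB, time = 1 s
File in Mb = 10 * 8 = 80 Mb
Throughput = 80 / 1 Mbps
Throughput = 80 Mbps

80


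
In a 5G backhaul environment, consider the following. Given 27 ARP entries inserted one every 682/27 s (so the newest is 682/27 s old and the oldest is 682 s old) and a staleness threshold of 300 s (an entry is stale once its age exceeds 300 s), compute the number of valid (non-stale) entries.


Ages are k * 682/27 s for k = 1..27 (spacing = 25.2593 s).
Entry k is valid iff k * 682/27 <= 300 iff k <= 27 * 300 / 682 = 11.8768
n_valid = floor(11.8768) = 11
(n_stale = 27 - 11 = 16)

11


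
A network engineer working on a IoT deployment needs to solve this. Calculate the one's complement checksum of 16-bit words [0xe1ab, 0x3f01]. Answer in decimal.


Given words: [0xe1ab, 0x3f01]
Step 1: Sum all words
Raw sum = 57771 + 16129 = 73900
Step 2: Fold carry: (8364 + 1) = 8365
One's complement = ~8365 & 0xFFFF = 57170

57170


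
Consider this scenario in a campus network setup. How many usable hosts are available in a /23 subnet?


Given: subnet mask /23
Host bits = 32 - 23 = 9
Total addresses = 2^9 = 512
Usable hosts = 512 - 2 (network + broadcast) = 510

510


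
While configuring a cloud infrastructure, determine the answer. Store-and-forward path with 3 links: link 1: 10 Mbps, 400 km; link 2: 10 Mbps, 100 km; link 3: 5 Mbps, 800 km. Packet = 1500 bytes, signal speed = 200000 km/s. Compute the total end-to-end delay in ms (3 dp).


Packet = 1500 bytes = 12000 bits. Store-and-forward: sum (t_trans + t_prop) per link.
Link 1: t_trans = 12000/(10*10^6) s = 1.2000 ms; t_prop = 400/200000 s = 2.0000 ms; subtotal = 3.2000 ms
Link 2: t_trans = 12000/(10*10^6) s = 1.2000 ms; t_prop = 100/200000 s = 0.5000 ms; subtotal = 1.7000 ms
Link 3: t_trans = 12000/(5*10^6) s = 2.4000 ms; t_prop = 800/200000 s = 4.0000 ms; subtotal = 6.4000 ms
End-to-end = 3.2000 + 1.7000 + 6.4000 = 11.3000 ms -> 11.300 ms (3 dp)

11.300


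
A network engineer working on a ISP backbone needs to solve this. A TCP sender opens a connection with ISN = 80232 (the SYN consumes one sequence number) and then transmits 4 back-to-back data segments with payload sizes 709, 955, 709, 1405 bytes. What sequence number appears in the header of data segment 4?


The SYN occupies sequence number ISN = 80232, so the first data byte is ISN + 1 = 80233.
SEQ of data segment i = (ISN + 1) + sum of payload sizes of segments 1..i-1.
Segment 1: SEQ = 80233, payload = 709 bytes
Segment 2: SEQ = 80942, payload = 955 bytes
Segment 3: SEQ = 81897, payload = 709 bytes
Segment 4: SEQ = 82606, payload = 1405 bytes
SEQ of segment 4 = 80233 + 709 + 955 + 709 = 82606

82606


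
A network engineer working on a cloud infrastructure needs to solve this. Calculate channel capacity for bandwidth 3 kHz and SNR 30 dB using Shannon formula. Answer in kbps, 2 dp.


Given: B = 3 kHz, SNR = 30 dB
SNR linear = 10^(30/10) = 1000
1 + SNR = 1001
log2(1001) = 9.9672262588
C = 3 * 1000 * 9.9672262588 = 29901.6788 bps
C = 29.901679 kbps -> 29.90 kbps (2 dp)

29.90


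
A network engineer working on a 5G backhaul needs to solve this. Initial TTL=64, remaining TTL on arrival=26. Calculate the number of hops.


Given: initial TTL = 64, received TTL = 26
Hops = initial TTL - received TTL
Hops = 64 - 26 = 38

38


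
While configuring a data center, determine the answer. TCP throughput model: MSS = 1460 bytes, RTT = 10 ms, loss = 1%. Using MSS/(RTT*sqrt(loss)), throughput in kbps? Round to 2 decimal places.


Given: MSS = 1460 bytes, RTT = 10 ms, loss = 1%
RTT in seconds = 10 / 1000 = 0.01
Loss rate = 1% = 0.01
sqrt(loss) = sqrt(0.01) = 0.1
Throughput (bytes/s) = 1460 / (0.01 * 0.1) = 1460000.0000
Throughput (kbps) = 1460000.0000 * 8 / 1000 = 11680.000000 -> 11680.00 kbps (2 dp)

11680.00


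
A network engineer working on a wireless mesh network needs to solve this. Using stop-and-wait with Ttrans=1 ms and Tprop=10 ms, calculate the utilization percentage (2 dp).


Given: Ttrans = 1 ms, Tprop = 10 ms
RTT = 2 * Tprop = 2 * 10 = 20 ms
U = Ttrans / (Ttrans + RTT)
U = 1 / (1 + 20)
U = 1 / 21 = 0.047619
U% = 4.76%

4.76


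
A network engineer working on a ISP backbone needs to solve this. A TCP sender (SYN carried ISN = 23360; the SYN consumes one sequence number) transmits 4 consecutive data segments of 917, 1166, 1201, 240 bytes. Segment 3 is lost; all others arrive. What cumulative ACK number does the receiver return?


SYN uses sequence number 23360; first data byte = ISN + 1 = 23361.
Segment 1: SEQ = 23361, len = 917 B, covers [23361, 24277]
Segment 2: SEQ = 24278, len = 1166 B, covers [24278, 25443]
Segment 3: SEQ = 25444, len = 1201 B, covers [25444, 26644] [LOST]
Segment 4: SEQ = 26645, len = 240 B, covers [26645, 26884]
In-order data received: bytes [23361, 25443] (segments 1..2).
Segment 3 missing -> gap begins at byte 25444; later segments buffered out of order.
Cumulative ACK = next expected in-order byte = 23361 + 917 + 1166 = 25444

25444


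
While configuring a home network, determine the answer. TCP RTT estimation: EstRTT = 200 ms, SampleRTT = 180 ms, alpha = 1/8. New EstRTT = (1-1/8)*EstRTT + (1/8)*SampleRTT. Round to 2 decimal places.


Given: EstRTT = 200 ms, SampleRTT = 180 ms, alpha = 1/8
New EstRTT = (1 - alpha) * EstRTT + alpha * SampleRTT
(7/8) * 200 = 175
(1/8) * 180 = 22.5
New EstRTT = 175 + 22.5 = 197.5 ms -> 197.50 ms (2 dp)

197.50


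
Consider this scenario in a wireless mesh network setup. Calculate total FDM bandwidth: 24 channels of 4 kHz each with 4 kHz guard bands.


Given: 24 channels, 4 kHz each, guard = 4 kHz
Channel bandwidth = 24 * 4 = 96 kHz
Guard bands = 23 gaps * 4 kHz = 92 kHz
Total = 96 + 92 = 188 kHz

188


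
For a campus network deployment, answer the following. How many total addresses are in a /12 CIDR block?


Given: CIDR prefix /12
Host bits = 32 - 12 = 20
Total addresses = 2^20 = 1048576

1048576


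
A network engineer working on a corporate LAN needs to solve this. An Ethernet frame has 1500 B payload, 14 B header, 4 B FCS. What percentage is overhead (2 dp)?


Given: payload = 1500 B, header = 14 B, trailer = 4 B
Overhead bytes = header + trailer = 14 + 4 = 18
Total frame = payload + overhead = 1500 + 18 = 1518
Overhead % = 18 / 1518 * 100 = 1.1858% -> 1.19% (2 dp)

1.19


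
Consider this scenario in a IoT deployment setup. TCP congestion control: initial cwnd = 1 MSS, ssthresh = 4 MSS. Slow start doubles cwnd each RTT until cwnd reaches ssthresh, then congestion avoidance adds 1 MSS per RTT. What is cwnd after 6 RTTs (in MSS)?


RTT 0: cwnd = 1 MSS (initial)
RTT 1: cwnd = 2 MSS (slow start, doubled)
RTT 2: cwnd = 4 MSS (slow start, doubled)
RTT 3: cwnd = 5 MSS (congestion avoidance, +1)
RTT 4: cwnd = 6 MSS (congestion avoidance, +1)
RTT 5: cwnd = 7 MSS (congestion avoidance, +1)
RTT 6: cwnd = 8 MSS (congestion avoidance, +1)

8


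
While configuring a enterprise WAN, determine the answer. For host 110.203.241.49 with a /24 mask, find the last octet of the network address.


Given: IP = 110.203.241.49, prefix = /24
Subnet mask = 255.255.255.0
Last octet of IP: 49
Last octet of mask: 0
Network last octet = 49 AND 0 = 0

0


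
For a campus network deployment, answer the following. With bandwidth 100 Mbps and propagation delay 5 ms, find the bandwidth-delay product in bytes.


Given: bandwidth = 100 Mbps, delay = 5 ms
BDP in bits = 100 * 10^6 * 5 / 1000
BDP in bits = 500000
BDP in bytes = 500000 / 8 = 62500

62500


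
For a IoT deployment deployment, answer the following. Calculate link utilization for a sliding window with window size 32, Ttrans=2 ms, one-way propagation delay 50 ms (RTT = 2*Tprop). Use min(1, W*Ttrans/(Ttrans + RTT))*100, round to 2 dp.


Given: W = 32, Ttrans = 2 ms, RTT = 100 ms (= 2 * Tprop, Tprop = 50 ms)
Cycle time = Ttrans + RTT = 2 + 100 = 102 ms (first packet sent until its ACK returns)
W * Ttrans = 32 * 2 = 64 ms of sending per cycle
W * Ttrans / (Ttrans + RTT) = 64 / 102 = 0.627451
U = min(1, 0.627451) = 0.627451
U% = 62.75%

62.75


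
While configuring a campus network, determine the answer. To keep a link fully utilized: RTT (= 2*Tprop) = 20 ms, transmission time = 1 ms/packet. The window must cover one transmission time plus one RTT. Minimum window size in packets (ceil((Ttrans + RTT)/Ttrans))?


Given: Ttrans = 1 ms, RTT = 20 ms (= 2 * Tprop, Tprop = 10 ms)
Time until first ACK returns = Ttrans + RTT = 1 + 20 = 21 ms
Need W * Ttrans >= Ttrans + RTT  ->  W >= (Ttrans + RTT) / Ttrans
(Ttrans + RTT) / Ttrans = 21 / 1 = 21
W_min = ceil(21) = 21

21


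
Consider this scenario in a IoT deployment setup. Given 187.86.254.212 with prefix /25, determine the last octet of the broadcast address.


Given: IP = 187.86.254.212, prefix = /25
Host bits = 32 - 25 = 7
Network last octet = 212 AND mask = 128
Host part size = 2^7 - 1 = 127
Broadcast last octet = 128 OR 127 = 255

255


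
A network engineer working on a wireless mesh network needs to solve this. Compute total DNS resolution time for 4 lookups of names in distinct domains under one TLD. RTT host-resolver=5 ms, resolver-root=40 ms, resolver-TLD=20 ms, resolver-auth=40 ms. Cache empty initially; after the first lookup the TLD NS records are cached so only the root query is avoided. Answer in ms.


Lookup 1 (cold cache): local + root + TLD + auth = 5 + 40 + 20 + 40 = 105 ms
Lookups 2..4 (TLD NS cached -> skip root; new domain -> still ask TLD and auth): local + TLD + auth = 5 + 20 + 40 = 65 ms each
Remaining 3 lookups: 3 * 65 = 195 ms
Total = 105 + 195 = 300 ms

300


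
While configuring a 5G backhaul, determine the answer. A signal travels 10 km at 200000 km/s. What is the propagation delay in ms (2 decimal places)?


Given: distance = 10 km, speed = 200000 km/s
Delay = distance / speed = 10 / 200000 seconds
Delay in ms = 10 * 1000 / 200000
Delay = 0.0500 ms
Rounded to 2 dp = 0.05 ms

0.05


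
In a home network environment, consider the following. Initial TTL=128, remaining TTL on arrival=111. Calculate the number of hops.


Given: initial TTL = 128, received TTL = 111
Hops = initial TTL - received TTL
Hops = 128 - 111 = 17

17


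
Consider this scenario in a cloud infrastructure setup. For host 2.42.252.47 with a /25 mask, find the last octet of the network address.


Given: IP = 2.42.252.47, prefix = /25
Subnet mask = 255.255.255.128
Last octet of IP: 47
Last octet of mask: 128
Network last octet = 47 AND 128 = 0

0


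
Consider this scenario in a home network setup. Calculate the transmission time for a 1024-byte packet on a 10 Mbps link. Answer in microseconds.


Given: packet = 1024 bytes, bandwidth = 10 Mbps
Packet in bits = 1024 * 8 = 8192 bits
Bandwidth = 10 * 10^6 = 10000000 bps
Time = 8192 / 10000000 seconds
Time in us = 8192 * 10^6 / 10000000 = 819.2

819.2


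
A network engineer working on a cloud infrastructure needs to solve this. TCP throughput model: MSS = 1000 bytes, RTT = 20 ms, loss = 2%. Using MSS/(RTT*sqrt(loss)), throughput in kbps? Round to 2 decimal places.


Given: MSS = 1000 bytes, RTT = 20 ms, loss = 2%
RTT in seconds = 20 / 1000 = 0.02
Loss rate = 2% = 0.02
sqrt(loss) = sqrt(0.02) = 0.141421356237
Throughput (bytes/s) = 1000 / (0.02 * 0.141421356237) = 353553.3906
Throughput (kbps) = 353553.3906 * 8 / 1000 = 2828.427125 -> 2828.43 kbps (2 dp)

2828.43


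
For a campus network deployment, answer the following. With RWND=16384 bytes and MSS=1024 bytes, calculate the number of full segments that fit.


Given: RWND = 16384 bytes, MSS = 1024 bytes
Full segments = floor(RWND / MSS)
Full segments = floor(16384 / 1024)
Full segments = floor(16.0) = 16

16


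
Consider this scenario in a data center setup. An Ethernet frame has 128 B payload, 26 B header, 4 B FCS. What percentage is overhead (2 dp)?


Given: payload = 128 B, header = 26 B, trailer = 4 B
Overhead bytes = header + trailer = 26 + 4 = 30
Total frame = payload + overhead = 128 + 30 = 158
Overhead % = 30 / 158 * 100 = 18.9873% -> 18.99% (2 dp)

18.99


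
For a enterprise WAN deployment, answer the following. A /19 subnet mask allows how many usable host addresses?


Given: subnet mask /19
Host bits = 32 - 19 = 13
Total addresses = 2^13 = 8192
Usable hosts = 8192 - 2 (network + broadcast) = 8190

8190


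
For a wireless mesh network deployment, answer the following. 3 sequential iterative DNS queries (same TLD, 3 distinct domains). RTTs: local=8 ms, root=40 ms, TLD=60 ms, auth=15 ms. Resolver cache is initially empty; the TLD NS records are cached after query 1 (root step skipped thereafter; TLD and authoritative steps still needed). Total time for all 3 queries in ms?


Lookup 1 (cold cache): local + root + TLD + auth = 8 + 40 + 60 + 15 = 123 ms
Lookups 2..3 (TLD NS cached -> skip root; new domain -> still ask TLD and auth): local + TLD + auth = 8 + 60 + 15 = 83 ms each
Remaining 2 lookups: 2 * 83 = 166 ms
Total = 123 + 166 = 289 ms

289


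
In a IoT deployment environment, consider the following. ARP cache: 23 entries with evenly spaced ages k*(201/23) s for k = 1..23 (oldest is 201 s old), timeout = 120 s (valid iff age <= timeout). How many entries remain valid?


Ages are k * 201/23 s for k = 1..23 (spacing = 8.7391 s).
Entry k is valid iff k * 201/23 <= 120 iff k <= 23 * 120 / 201 = 13.7313
n_valid = floor(13.7313) = 13
(n_stale = 23 - 13 = 10)

13


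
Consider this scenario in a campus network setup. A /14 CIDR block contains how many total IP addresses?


Given: CIDR prefix /14
Host bits = 32 - 14 = 18
Total addresses = 2^18 = 262144

262144


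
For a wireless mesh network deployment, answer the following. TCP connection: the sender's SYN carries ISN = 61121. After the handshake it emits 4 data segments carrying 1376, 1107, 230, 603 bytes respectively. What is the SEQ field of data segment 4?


The SYN occupies sequence number ISN = 61121, so the first data byte is ISN + 1 = 61122.
SEQ of data segment i = (ISN + 1) + sum of payload sizes of segments 1..i-1.
Segment 1: SEQ = 61122, payload = 1376 bytes
Segment 2: SEQ = 62498, payload = 1107 bytes
Segment 3: SEQ = 63605, payload = 230 bytes
Segment 4: SEQ = 63835, payload = 603 bytes
SEQ of segment 4 = 61122 + 1376 + 1107 + 230 = 63835

63835


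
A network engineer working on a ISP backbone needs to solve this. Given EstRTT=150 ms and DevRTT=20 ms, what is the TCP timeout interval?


Given: EstRTT = 150 ms, DevRTT = 20 ms
Timeout = EstRTT + 4 * DevRTT
4 * DevRTT = 4 * 20 = 80
Timeout = 150 + 80 = 230 ms

230


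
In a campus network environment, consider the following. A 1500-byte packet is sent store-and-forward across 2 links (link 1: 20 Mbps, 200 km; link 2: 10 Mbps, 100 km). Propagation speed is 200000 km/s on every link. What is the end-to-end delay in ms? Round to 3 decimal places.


Packet = 1500 bytes = 12000 bits. Store-and-forward: sum (t_trans + t_prop) per link.
Link 1: t_trans = 12000/(20*10^6) s = 0.6000 ms; t_prop = 200/200000 s = 1.0000 ms; subtotal = 1.6000 ms
Link 2: t_trans = 12000/(10*10^6) s = 1.2000 ms; t_prop = 100/200000 s = 0.5000 ms; subtotal = 1.7000 ms
End-to-end = 1.6000 + 1.7000 = 3.3000 ms -> 3.300 ms (3 dp)

3.300
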